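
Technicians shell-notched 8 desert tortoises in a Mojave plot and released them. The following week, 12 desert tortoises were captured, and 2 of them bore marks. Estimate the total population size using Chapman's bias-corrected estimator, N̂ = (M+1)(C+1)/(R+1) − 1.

N = 38

N̂ = (8+1)(12+1)/(2+1) − 1 = 9·13/3 − 1
= 117/3 − 1 = 39 − 1 = 38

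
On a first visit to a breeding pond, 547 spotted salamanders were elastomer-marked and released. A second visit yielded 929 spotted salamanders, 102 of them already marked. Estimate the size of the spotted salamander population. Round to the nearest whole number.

N = (547 × 929) / 102 = 508163 / 102 ≈ 4982.0 → 4982

N ≈ 4982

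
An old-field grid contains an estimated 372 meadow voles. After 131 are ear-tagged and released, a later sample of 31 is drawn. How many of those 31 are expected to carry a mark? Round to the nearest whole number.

Expected recaptures E[R] = M·C / N.
E[R] = 131 × 31 / 372 = 4061 / 372 ≈ 10.9 → 11

expected recaptures ≈ 11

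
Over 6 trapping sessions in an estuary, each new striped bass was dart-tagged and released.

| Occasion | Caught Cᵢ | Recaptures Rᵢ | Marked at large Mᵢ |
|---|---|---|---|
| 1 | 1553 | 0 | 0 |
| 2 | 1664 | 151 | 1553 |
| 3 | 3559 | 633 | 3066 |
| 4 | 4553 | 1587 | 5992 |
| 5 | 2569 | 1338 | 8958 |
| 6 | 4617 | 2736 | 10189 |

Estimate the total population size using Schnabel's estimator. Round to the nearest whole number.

N ≈ 17,197

Σ MᵢCᵢ = 0·1553 + 1553·1664 + 3066·3559 + 5992·4553 + 8958·2569 + 10189·4617 = 0 + 2584192 + 10911894 + 27281576 + 23013102 + 47042613 = 110833377
Σ Rᵢ = 0 + 151 + 633 + 1587 + 1338 + 2736 = 6445
N̂ = 110833377 / 6445 ≈ 17196.8 → 17197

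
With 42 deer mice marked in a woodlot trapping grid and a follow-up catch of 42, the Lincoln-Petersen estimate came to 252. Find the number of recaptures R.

R = 7

From N = M·C/R: R = M·C / N = 42·42 / 252 = 1764 / 252 = 7.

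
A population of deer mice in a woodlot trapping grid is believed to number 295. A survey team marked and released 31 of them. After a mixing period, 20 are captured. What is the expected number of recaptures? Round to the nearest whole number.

expected recaptures ≈ 2

The marked fraction of the population is 31/295, so in a sample of 20 expect C·(M/N) marked.
E[R] = 31 × 20 / 295 = 620 / 295 ≈ 2.1 → 2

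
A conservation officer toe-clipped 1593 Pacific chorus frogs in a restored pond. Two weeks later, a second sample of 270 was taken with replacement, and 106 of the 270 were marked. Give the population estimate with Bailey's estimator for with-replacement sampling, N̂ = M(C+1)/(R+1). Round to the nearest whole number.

N̂ = 1593·(270+1)/(106+1) = 1593·271/107 = 431703/107 ≈ 4034.6 → 4035

N ≈ 4035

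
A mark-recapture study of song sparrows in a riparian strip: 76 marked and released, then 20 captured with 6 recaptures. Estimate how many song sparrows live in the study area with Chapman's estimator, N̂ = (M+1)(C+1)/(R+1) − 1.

N = 230

N̂ = (76+1)(20+1)/(6+1) − 1 = 77·21/7 − 1
= 1617/7 − 1 = 231 − 1 = 230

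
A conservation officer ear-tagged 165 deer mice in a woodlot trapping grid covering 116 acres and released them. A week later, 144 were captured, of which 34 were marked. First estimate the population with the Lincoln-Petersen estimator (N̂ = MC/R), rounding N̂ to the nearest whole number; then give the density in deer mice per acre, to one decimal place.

N̂ = 165·144/34 = 23760/34 ≈ 698.8 → 699
Density = N̂ / area = 699 / 116 ≈ 6.03 → 6.0 per acre

density ≈ 6.0 deer mice per acre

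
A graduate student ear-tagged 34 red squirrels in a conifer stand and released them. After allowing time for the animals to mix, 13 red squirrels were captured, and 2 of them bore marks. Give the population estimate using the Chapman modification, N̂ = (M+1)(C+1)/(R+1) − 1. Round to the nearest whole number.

N̂ = (34+1)(13+1)/(2+1) − 1 = 35·14/3 − 1
= 490/3 − 1 ≈ 163.3 − 1 ≈ 162.3 → 162

N ≈ 162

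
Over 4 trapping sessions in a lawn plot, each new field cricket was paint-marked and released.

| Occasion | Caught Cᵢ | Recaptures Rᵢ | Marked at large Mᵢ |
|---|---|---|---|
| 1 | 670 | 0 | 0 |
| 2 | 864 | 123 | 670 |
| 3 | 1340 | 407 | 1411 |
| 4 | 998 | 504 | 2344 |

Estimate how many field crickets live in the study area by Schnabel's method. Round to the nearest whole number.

N ≈ 4651

Σ MᵢCᵢ = 0·670 + 670·864 + 1411·1340 + 2344·998 = 0 + 578880 + 1890740 + 2339312 = 4808932
Σ Rᵢ = 0 + 123 + 407 + 504 = 1034
N̂ = 4808932 / 1034 ≈ 4650.8 → 4651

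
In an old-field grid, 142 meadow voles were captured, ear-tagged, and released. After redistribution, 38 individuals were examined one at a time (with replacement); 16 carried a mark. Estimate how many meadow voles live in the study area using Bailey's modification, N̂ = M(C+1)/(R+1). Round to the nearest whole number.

N ≈ 326

N̂ = 142·(38+1)/(16+1) = 142·39/17 = 5538/17 ≈ 325.8 → 326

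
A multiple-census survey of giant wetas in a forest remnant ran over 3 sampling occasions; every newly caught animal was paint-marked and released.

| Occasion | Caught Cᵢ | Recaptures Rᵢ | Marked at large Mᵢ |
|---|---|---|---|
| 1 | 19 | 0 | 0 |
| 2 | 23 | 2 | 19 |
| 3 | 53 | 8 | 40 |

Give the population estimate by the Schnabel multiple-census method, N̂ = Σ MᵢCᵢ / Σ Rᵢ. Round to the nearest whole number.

N ≈ 256

Σ MᵢCᵢ = 0·19 + 19·23 + 40·53 = 0 + 437 + 2120 = 2557
Σ Rᵢ = 0 + 2 + 8 = 10
N̂ = 2557 / 10 ≈ 255.7 → 256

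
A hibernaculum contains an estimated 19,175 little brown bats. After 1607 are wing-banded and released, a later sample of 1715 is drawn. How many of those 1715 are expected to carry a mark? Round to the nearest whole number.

expected recaptures ≈ 144

Expected recaptures E[R] = M·C / N.
E[R] = 1607 × 1715 / 19175 = 2756005 / 19175 ≈ 143.7 → 144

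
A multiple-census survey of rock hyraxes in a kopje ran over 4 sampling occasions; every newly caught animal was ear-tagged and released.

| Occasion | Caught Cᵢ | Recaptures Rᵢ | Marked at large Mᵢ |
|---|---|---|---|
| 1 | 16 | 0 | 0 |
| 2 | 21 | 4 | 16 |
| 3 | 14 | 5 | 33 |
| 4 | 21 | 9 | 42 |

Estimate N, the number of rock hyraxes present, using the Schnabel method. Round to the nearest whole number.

Σ MᵢCᵢ = 0·16 + 16·21 + 33·14 + 42·21 = 0 + 336 + 462 + 882 = 1680
Σ Rᵢ = 0 + 4 + 5 + 9 = 18
N̂ = 1680 / 18 ≈ 93.3 → 93

N ≈ 93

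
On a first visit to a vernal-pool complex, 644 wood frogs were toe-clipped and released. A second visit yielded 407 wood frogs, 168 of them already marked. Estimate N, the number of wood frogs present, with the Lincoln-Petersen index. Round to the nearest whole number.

N ≈ 1560

N = (644 × 407) / 168 = 262108 / 168 ≈ 1560.2 → 1560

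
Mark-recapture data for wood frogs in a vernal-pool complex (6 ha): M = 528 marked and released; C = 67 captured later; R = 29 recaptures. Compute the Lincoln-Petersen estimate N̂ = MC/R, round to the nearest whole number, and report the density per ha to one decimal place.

density ≈ 203.3 wood frogs per ha

N̂ = 528·67/29 = 35376/29 ≈ 1219.9 → 1220
Density = N̂ / area = 1220 / 6 ≈ 203.33 → 203.3 per ha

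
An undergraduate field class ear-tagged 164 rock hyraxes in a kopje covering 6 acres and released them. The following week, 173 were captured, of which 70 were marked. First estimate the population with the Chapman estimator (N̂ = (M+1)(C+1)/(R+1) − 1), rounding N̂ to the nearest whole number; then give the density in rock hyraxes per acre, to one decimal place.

N̂ = 165·174/71 − 1 = 28710/71 − 1 ≈ 403.4 → 403
Density = N̂ / area = 403 / 6 ≈ 67.17 → 67.2 per acre

density ≈ 67.2 rock hyraxes per acre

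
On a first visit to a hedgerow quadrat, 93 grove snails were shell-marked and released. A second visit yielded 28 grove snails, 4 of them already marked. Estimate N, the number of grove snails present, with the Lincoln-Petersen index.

N = (93 × 28) / 4 = 2604 / 4 = 651

N = 651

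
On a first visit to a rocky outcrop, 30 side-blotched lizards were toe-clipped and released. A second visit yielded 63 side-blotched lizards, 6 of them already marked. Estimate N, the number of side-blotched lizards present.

Lincoln-Petersen assumes M/N = R/C, so N = M·C / R.
N = (30 × 63) / 6 = 1890 / 6 = 315

N = 315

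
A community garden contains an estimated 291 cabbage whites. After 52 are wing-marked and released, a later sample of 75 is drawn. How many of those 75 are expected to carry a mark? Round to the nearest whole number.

expected recaptures ≈ 13

The marked fraction of the population is 52/291, so in a sample of 75 expect C·(M/N) marked.
E[R] = 52 × 75 / 291 = 3900 / 291 ≈ 13.4 → 13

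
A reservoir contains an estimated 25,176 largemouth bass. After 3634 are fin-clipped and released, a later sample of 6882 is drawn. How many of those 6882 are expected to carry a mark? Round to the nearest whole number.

The marked fraction of the population is 3634/25176, so in a sample of 6882 expect C·(M/N) marked.
E[R] = 3634 × 6882 / 25176 = 25009188 / 25176 ≈ 993.4 → 993

expected recaptures ≈ 993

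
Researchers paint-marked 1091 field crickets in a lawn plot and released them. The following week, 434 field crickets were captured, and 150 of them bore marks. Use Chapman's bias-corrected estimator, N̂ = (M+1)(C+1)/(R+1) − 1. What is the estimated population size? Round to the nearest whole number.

N ≈ 3145

N̂ = (1091+1)(434+1)/(150+1) − 1 = 1092·435/151 − 1
= 475020/151 − 1 ≈ 3145.8 − 1 ≈ 3144.8 → 3145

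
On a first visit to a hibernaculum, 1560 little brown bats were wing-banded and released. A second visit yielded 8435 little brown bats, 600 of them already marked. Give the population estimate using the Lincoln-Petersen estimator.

N = 21,931

N = (1560 × 8435) / 600 = 13158600 / 600 = 21931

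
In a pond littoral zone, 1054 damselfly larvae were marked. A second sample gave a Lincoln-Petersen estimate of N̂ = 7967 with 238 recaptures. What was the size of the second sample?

C = 1799

From N = M·C/R: C = N·R / M = 7967·238 / 1054 = 1896146 / 1054 = 1799.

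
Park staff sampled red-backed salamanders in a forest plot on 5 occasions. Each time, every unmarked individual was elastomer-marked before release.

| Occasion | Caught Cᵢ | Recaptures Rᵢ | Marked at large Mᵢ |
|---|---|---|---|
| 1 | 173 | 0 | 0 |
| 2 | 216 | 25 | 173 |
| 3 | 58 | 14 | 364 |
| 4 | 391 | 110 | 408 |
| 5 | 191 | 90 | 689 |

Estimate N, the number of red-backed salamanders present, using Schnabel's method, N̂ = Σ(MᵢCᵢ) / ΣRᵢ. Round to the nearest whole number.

Σ MᵢCᵢ = 0·173 + 173·216 + 364·58 + 408·391 + 689·191 = 0 + 37368 + 21112 + 159528 + 131599 = 349607
Σ Rᵢ = 0 + 25 + 14 + 110 + 90 = 239
N̂ = 349607 / 239 ≈ 1462.8 → 1463

N ≈ 1463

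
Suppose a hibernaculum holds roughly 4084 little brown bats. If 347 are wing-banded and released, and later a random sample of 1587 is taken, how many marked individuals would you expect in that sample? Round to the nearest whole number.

expected recaptures ≈ 135

Expected recaptures E[R] = M·C / N.
E[R] = 347 × 1587 / 4084 = 550689 / 4084 ≈ 134.8 → 135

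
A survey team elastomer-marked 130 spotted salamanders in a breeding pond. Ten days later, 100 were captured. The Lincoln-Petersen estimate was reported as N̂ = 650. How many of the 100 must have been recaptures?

From N = M·C/R: R = M·C / N = 130·100 / 650 = 13000 / 650 = 20.

R = 20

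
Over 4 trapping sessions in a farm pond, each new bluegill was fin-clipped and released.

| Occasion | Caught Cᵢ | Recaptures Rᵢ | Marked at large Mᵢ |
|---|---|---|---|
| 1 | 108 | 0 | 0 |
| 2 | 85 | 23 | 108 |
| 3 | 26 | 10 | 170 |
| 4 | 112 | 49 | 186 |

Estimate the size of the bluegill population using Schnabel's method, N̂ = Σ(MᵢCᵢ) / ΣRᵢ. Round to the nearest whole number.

N ≈ 420

Σ MᵢCᵢ = 0·108 + 108·85 + 170·26 + 186·112 = 0 + 9180 + 4420 + 20832 = 34432
Σ Rᵢ = 0 + 23 + 10 + 49 = 82
N̂ = 34432 / 82 ≈ 419.9 → 420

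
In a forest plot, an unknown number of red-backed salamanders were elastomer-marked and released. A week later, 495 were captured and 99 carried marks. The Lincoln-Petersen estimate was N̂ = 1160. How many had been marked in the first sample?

M = 232

From N = M·C/R: M = N·R / C = 1160·99 / 495 = 114840 / 495 = 232.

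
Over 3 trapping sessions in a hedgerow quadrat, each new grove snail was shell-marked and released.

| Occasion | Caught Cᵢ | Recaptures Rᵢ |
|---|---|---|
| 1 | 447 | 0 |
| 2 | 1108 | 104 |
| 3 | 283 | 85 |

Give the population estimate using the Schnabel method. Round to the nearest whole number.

Marked at large before each occasion: Mᵢ = Σⱼ<ᵢ (Cⱼ − Rⱼ) → M1=0, M2=447, M3=1451
Σ MᵢCᵢ = 0·447 + 447·1108 + 1451·283 = 0 + 495276 + 410633 = 905909
Σ Rᵢ = 0 + 104 + 85 = 189
N̂ = 905909 / 189 ≈ 4793.2 → 4793

N ≈ 4793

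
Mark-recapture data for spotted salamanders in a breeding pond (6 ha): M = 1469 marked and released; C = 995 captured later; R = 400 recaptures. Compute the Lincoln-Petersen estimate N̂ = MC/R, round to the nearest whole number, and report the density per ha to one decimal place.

N̂ = 1469·995/400 = 1461655/400 ≈ 3654.1 → 3654
Density = N̂ / area = 3654 / 6 = 609.0 per ha

density ≈ 609.0 spotted salamanders per ha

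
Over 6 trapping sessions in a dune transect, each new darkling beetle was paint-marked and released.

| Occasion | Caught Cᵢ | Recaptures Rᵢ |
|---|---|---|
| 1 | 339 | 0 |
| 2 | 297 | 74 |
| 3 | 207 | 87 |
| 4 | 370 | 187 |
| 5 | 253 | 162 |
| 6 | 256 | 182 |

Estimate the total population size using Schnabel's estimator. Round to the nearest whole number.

N ≈ 1348

Marked at large before each occasion: Mᵢ = Σⱼ<ᵢ (Cⱼ − Rⱼ) → M1=0, M2=339, M3=562, M4=682, M5=865, M6=956
Σ MᵢCᵢ = 0·339 + 339·297 + 562·207 + 682·370 + 865·253 + 956·256 = 0 + 100683 + 116334 + 252340 + 218845 + 244736 = 932938
Σ Rᵢ = 0 + 74 + 87 + 187 + 162 + 182 = 692
N̂ = 932938 / 692 ≈ 1348.2 → 1348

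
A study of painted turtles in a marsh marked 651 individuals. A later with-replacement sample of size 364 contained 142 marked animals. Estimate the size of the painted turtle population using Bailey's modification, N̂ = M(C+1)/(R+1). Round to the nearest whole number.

N̂ = 651·(364+1)/(142+1) = 651·365/143 = 237615/143 ≈ 1661.6 → 1662

N ≈ 1662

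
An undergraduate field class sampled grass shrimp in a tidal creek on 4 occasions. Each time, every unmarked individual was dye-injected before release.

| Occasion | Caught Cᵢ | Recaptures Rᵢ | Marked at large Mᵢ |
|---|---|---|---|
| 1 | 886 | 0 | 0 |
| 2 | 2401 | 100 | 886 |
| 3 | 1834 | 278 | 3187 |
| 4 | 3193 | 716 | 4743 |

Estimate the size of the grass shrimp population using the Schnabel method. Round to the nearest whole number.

N ≈ 21,130

Σ MᵢCᵢ = 0·886 + 886·2401 + 3187·1834 + 4743·3193 = 0 + 2127286 + 5844958 + 15144399 = 23116643
Σ Rᵢ = 0 + 100 + 278 + 716 = 1094
N̂ = 23116643 / 1094 ≈ 21130.4 → 21130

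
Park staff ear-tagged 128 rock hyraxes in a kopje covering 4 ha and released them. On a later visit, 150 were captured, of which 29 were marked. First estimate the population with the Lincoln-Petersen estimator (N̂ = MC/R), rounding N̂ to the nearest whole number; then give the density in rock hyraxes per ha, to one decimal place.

N̂ = 128·150/29 = 19200/29 ≈ 662.1 → 662
Density = N̂ / area = 662 / 4 ≈ 165.50 → 165.5 per ha

density ≈ 165.5 rock hyraxes per ha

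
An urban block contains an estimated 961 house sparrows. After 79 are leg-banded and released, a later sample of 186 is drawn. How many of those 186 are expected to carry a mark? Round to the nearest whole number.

expected recaptures ≈ 15

The marked fraction of the population is 79/961, so in a sample of 186 expect C·(M/N) marked.
E[R] = 79 × 186 / 961 = 14694 / 961 ≈ 15.3 → 15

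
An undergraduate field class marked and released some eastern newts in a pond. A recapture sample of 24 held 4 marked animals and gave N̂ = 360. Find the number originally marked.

M = 60

From N = M·C/R: M = N·R / C = 360·4 / 24 = 1440 / 24 = 60.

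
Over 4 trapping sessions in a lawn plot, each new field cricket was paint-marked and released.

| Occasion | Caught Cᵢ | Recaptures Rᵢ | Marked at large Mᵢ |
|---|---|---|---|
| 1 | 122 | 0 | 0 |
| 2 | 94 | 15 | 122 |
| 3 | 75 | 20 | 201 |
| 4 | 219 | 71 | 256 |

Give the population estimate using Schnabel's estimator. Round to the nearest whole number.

N ≈ 779

Σ MᵢCᵢ = 0·122 + 122·94 + 201·75 + 256·219 = 0 + 11468 + 15075 + 56064 = 82607
Σ Rᵢ = 0 + 15 + 20 + 71 = 106
N̂ = 82607 / 106 ≈ 779.3 → 779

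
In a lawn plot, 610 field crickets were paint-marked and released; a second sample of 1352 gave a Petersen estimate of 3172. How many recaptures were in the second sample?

R = 260

From N = M·C/R: R = M·C / N = 610·1352 / 3172 = 824720 / 3172 = 260.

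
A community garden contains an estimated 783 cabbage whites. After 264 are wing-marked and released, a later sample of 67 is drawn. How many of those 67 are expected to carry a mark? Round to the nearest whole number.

expected recaptures ≈ 23

Expected recaptures E[R] = M·C / N.
E[R] = 264 × 67 / 783 = 17688 / 783 ≈ 22.6 → 23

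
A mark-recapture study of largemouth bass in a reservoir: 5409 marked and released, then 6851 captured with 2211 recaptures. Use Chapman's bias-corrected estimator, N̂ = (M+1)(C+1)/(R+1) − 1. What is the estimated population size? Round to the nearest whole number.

N̂ = (5409+1)(6851+1)/(2211+1) − 1 = 5410·6852/2212 − 1
= 37069320/2212 − 1 ≈ 16758.3 − 1 ≈ 16757.3 → 16757

N ≈ 16,757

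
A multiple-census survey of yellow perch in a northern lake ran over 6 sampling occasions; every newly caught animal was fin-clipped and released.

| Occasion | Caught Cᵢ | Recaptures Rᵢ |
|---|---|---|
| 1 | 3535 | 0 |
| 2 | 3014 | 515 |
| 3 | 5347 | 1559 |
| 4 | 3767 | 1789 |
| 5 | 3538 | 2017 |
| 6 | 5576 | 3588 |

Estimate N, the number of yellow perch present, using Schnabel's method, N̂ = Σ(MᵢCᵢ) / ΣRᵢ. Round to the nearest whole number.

N ≈ 20,695

Marked at large before each occasion: Mᵢ = Σⱼ<ᵢ (Cⱼ − Rⱼ) → M1=0, M2=3535, M3=6034, M4=9822, M5=11800, M6=13321
Σ MᵢCᵢ = 0·3535 + 3535·3014 + 6034·5347 + 9822·3767 + 11800·3538 + 13321·5576 = 0 + 10654490 + 32263798 + 36999474 + 41748400 + 74277896 = 195944058
Σ Rᵢ = 0 + 515 + 1559 + 1789 + 2017 + 3588 = 9468
N̂ = 195944058 / 9468 ≈ 20695.4 → 20695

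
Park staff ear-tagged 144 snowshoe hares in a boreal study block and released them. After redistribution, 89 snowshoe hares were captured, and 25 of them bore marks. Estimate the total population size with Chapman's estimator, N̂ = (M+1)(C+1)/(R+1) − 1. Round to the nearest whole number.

N ≈ 501

N̂ = (144+1)(89+1)/(25+1) − 1 = 145·90/26 − 1
= 13050/26 − 1 ≈ 501.9 − 1 ≈ 500.9 → 501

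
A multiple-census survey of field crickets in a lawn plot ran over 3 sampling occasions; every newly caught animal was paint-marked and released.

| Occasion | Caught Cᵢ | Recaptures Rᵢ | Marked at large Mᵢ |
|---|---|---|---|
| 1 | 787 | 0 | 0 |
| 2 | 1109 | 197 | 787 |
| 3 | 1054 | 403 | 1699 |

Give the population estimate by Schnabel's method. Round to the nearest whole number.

Σ MᵢCᵢ = 0·787 + 787·1109 + 1699·1054 = 0 + 872783 + 1790746 = 2663529
Σ Rᵢ = 0 + 197 + 403 = 600
N̂ = 2663529 / 600 ≈ 4439.2 → 4439

N ≈ 4439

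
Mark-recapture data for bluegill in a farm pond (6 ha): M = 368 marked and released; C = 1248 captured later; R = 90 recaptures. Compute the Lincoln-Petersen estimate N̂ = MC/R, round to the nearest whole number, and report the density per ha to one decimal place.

density ≈ 850.5 bluegill per ha

N̂ = 368·1248/90 = 459264/90 ≈ 5102.9 → 5103
Density = N̂ / area = 5103 / 6 ≈ 850.50 → 850.5 per ha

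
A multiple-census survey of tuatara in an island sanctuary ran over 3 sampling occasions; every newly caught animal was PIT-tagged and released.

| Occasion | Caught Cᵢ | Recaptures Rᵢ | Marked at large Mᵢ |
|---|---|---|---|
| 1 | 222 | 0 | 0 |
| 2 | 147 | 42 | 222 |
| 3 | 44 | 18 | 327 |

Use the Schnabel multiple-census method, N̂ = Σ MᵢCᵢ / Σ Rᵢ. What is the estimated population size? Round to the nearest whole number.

N ≈ 784

Σ MᵢCᵢ = 0·222 + 222·147 + 327·44 = 0 + 32634 + 14388 = 47022
Σ Rᵢ = 0 + 42 + 18 = 60
N̂ = 47022 / 60 ≈ 783.7 → 784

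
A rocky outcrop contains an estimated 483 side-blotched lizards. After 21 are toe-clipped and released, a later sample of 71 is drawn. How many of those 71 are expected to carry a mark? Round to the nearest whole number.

expected recaptures ≈ 3

Expected recaptures E[R] = M·C / N.
E[R] = 21 × 71 / 483 = 1491 / 483 ≈ 3.1 → 3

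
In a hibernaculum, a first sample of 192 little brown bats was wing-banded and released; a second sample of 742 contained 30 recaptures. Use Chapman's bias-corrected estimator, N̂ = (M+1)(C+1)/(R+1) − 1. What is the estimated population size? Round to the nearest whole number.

N ≈ 4625

N̂ = (192+1)(742+1)/(30+1) − 1 = 193·743/31 − 1
= 143399/31 − 1 ≈ 4625.8 − 1 ≈ 4624.8 → 4625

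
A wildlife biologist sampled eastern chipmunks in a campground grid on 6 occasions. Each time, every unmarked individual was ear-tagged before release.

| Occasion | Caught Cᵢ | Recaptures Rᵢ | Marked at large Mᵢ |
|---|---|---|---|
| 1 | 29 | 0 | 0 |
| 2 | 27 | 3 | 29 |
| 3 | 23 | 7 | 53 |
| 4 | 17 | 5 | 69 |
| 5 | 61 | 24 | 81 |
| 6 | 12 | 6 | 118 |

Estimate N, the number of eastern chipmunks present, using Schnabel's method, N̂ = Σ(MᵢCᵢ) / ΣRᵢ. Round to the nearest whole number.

Σ MᵢCᵢ = 0·29 + 29·27 + 53·23 + 69·17 + 81·61 + 118·12 = 0 + 783 + 1219 + 1173 + 4941 + 1416 = 9532
Σ Rᵢ = 0 + 3 + 7 + 5 + 24 + 6 = 45
N̂ = 9532 / 45 ≈ 211.8 → 212

N ≈ 212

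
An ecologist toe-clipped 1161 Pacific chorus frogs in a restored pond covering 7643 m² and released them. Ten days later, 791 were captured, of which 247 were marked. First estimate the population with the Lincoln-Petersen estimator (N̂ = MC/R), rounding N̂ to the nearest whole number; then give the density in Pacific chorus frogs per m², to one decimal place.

density ≈ 0.5 Pacific chorus frogs per m²

N̂ = 1161·791/247 = 918351/247 ≈ 3718.0 → 3718
Density = N̂ / area = 3718 / 7643 ≈ 0.49 → 0.5 per m²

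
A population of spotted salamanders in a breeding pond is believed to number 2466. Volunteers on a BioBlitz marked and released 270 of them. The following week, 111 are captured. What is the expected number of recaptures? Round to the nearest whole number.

The marked fraction of the population is 270/2466, so in a sample of 111 expect C·(M/N) marked.
E[R] = 270 × 111 / 2466 = 29970 / 2466 ≈ 12.2 → 12

expected recaptures ≈ 12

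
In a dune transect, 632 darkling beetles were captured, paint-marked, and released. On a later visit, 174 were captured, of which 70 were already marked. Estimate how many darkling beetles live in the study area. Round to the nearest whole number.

N = (632 × 174) / 70 = 109968 / 70 ≈ 1571.0 → 1571

N ≈ 1571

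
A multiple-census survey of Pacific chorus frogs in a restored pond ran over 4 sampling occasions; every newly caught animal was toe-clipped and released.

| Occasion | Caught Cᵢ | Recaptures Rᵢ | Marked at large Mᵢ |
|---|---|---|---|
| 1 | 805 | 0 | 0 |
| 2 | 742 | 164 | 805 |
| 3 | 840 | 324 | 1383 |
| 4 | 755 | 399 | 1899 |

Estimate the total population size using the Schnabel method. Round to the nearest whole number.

Σ MᵢCᵢ = 0·805 + 805·742 + 1383·840 + 1899·755 = 0 + 597310 + 1161720 + 1433745 = 3192775
Σ Rᵢ = 0 + 164 + 324 + 399 = 887
N̂ = 3192775 / 887 ≈ 3599.5 → 3600

N ≈ 3600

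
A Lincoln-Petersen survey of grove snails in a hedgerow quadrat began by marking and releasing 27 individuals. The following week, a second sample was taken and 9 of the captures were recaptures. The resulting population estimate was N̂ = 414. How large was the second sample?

C = 138

From N = M·C/R: C = N·R / M = 414·9 / 27 = 3726 / 27 = 138.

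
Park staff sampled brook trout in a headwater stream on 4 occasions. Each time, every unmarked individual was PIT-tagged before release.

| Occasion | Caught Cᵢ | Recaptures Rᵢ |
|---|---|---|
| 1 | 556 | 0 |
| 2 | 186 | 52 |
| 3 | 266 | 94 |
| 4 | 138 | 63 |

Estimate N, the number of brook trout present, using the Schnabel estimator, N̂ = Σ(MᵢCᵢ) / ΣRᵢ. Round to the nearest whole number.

Marked at large before each occasion: Mᵢ = Σⱼ<ᵢ (Cⱼ − Rⱼ) → M1=0, M2=556, M3=690, M4=862
Σ MᵢCᵢ = 0·556 + 556·186 + 690·266 + 862·138 = 0 + 103416 + 183540 + 118956 = 405912
Σ Rᵢ = 0 + 52 + 94 + 63 = 209
N̂ = 405912 / 209 ≈ 1942.2 → 1942

N ≈ 1942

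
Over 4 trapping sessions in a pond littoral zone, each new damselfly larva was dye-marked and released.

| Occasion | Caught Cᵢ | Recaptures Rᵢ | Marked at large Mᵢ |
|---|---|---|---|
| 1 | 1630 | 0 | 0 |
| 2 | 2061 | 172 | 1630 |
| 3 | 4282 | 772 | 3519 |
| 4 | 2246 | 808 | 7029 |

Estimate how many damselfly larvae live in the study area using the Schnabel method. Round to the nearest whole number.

Σ MᵢCᵢ = 0·1630 + 1630·2061 + 3519·4282 + 7029·2246 = 0 + 3359430 + 15068358 + 15787134 = 34214922
Σ Rᵢ = 0 + 172 + 772 + 808 = 1752
N̂ = 34214922 / 1752 ≈ 19529.1 → 19529

N ≈ 19,529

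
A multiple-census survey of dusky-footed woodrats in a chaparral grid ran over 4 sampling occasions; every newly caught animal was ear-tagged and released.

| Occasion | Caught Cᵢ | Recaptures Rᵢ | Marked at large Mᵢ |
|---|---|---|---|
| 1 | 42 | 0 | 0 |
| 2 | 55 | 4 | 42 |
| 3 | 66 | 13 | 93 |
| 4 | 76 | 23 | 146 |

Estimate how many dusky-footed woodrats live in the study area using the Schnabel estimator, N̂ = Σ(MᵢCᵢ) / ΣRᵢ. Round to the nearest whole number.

N ≈ 489

Σ MᵢCᵢ = 0·42 + 42·55 + 93·66 + 146·76 = 0 + 2310 + 6138 + 11096 = 19544
Σ Rᵢ = 0 + 4 + 13 + 23 = 40
N̂ = 19544 / 40 ≈ 488.6 → 489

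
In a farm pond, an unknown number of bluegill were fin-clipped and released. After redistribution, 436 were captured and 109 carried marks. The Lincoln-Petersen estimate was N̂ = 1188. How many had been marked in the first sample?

From N = M·C/R: M = N·R / C = 1188·109 / 436 = 129492 / 436 = 297.

M = 297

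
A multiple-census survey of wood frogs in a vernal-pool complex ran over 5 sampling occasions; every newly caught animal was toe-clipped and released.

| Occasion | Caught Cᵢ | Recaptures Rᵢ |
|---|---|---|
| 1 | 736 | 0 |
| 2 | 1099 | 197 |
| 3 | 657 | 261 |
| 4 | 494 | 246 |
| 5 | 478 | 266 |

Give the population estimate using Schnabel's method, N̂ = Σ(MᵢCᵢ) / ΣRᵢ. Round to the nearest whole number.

Marked at large before each occasion: Mᵢ = Σⱼ<ᵢ (Cⱼ − Rⱼ) → M1=0, M2=736, M3=1638, M4=2034, M5=2282
Σ MᵢCᵢ = 0·736 + 736·1099 + 1638·657 + 2034·494 + 2282·478 = 0 + 808864 + 1076166 + 1004796 + 1090796 = 3980622
Σ Rᵢ = 0 + 197 + 261 + 246 + 266 = 970
N̂ = 3980622 / 970 ≈ 4103.7 → 4104

N ≈ 4104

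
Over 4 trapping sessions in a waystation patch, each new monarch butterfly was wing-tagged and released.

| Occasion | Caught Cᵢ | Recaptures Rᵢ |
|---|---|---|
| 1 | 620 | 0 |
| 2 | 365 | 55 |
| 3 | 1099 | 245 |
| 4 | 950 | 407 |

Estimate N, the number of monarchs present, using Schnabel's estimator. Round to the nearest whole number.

N ≈ 4163

Marked at large before each occasion: Mᵢ = Σⱼ<ᵢ (Cⱼ − Rⱼ) → M1=0, M2=620, M3=930, M4=1784
Σ MᵢCᵢ = 0·620 + 620·365 + 930·1099 + 1784·950 = 0 + 226300 + 1022070 + 1694800 = 2943170
Σ Rᵢ = 0 + 55 + 245 + 407 = 707
N̂ = 2943170 / 707 ≈ 4162.9 → 4163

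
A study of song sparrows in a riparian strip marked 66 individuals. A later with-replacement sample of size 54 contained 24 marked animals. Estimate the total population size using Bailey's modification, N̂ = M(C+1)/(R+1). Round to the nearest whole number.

N̂ = 66·(54+1)/(24+1) = 66·55/25 = 3630/25 ≈ 145.2 → 145

N ≈ 145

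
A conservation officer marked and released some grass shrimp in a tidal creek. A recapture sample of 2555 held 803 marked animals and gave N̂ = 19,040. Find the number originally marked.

From N = M·C/R: M = N·R / C = 19040·803 / 2555 = 15289120 / 2555 = 5984.

M = 5984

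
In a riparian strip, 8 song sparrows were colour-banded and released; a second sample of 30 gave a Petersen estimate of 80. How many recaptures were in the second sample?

From N = M·C/R: R = M·C / N = 8·30 / 80 = 240 / 80 = 3.

R = 3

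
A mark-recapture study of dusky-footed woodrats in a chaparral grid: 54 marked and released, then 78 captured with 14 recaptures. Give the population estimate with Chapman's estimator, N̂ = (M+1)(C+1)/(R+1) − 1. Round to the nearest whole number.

N̂ = (54+1)(78+1)/(14+1) − 1 = 55·79/15 − 1
= 4345/15 − 1 ≈ 289.7 − 1 ≈ 288.7 → 289

N ≈ 289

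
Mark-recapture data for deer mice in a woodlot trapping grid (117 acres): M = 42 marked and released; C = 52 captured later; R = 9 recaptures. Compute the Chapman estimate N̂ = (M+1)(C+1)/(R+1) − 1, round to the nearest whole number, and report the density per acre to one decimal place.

density ≈ 1.9 deer mice per acre

N̂ = 43·53/10 − 1 = 2279/10 − 1 ≈ 226.9 → 227
Density = N̂ / area = 227 / 117 ≈ 1.94 → 1.9 per acre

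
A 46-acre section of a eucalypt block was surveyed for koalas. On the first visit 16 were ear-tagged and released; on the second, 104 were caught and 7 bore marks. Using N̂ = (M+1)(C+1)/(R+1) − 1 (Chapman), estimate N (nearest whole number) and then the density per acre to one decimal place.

density ≈ 4.8 koalas per acre

N̂ = 17·105/8 − 1 = 1785/8 − 1 ≈ 222.1 → 222
Density = N̂ / area = 222 / 46 ≈ 4.83 → 4.8 per acre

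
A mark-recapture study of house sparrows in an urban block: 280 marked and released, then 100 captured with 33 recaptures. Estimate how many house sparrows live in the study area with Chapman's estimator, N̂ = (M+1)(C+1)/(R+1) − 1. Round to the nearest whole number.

N̂ = (280+1)(100+1)/(33+1) − 1 = 281·101/34 − 1
= 28381/34 − 1 ≈ 834.7 − 1 ≈ 833.7 → 834

N ≈ 834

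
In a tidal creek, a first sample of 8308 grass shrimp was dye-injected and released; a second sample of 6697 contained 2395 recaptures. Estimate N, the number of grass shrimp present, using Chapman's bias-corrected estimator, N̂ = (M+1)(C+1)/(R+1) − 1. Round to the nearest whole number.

N ≈ 23,227

N̂ = (8308+1)(6697+1)/(2395+1) − 1 = 8309·6698/2396 − 1
= 55653682/2396 − 1 ≈ 23227.7 − 1 ≈ 23226.7 → 23227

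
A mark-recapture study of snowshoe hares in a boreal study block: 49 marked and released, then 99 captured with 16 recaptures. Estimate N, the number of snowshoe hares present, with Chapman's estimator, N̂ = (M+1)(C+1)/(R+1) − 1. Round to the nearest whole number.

N ≈ 293

N̂ = (49+1)(99+1)/(16+1) − 1 = 50·100/17 − 1
= 5000/17 − 1 ≈ 294.1 − 1 ≈ 293.1 → 293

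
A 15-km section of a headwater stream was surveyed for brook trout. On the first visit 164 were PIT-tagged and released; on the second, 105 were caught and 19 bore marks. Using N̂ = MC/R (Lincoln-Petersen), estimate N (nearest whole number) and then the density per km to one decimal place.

density ≈ 60.4 brook trout per km

N̂ = 164·105/19 = 17220/19 ≈ 906.3 → 906
Density = N̂ / area = 906 / 15 ≈ 60.40 → 60.4 per km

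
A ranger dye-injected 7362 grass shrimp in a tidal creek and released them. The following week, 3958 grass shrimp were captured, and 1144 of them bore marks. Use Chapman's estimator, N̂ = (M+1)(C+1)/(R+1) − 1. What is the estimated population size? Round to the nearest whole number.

N ≈ 25,458

N̂ = (7362+1)(3958+1)/(1144+1) − 1 = 7363·3959/1145 − 1
= 29150117/1145 − 1 ≈ 25458.6 − 1 ≈ 25457.6 → 25458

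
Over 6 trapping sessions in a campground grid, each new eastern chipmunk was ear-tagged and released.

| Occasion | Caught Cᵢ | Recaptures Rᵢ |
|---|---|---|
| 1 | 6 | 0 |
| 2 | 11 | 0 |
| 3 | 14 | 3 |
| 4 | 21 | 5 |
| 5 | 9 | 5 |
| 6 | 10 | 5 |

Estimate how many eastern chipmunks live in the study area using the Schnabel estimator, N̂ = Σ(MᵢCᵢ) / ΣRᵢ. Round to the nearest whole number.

Marked at large before each occasion: Mᵢ = Σⱼ<ᵢ (Cⱼ − Rⱼ) → M1=0, M2=6, M3=17, M4=28, M5=44, M6=48
Σ MᵢCᵢ = 0·6 + 6·11 + 17·14 + 28·21 + 44·9 + 48·10 = 0 + 66 + 238 + 588 + 396 + 480 = 1768
Σ Rᵢ = 0 + 0 + 3 + 5 + 5 + 5 = 18
N̂ = 1768 / 18 ≈ 98.2 → 98

N ≈ 98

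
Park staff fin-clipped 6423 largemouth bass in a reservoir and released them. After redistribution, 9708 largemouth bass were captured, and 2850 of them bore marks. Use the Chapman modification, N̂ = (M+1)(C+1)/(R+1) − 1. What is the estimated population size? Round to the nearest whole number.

N ≈ 21,876

N̂ = (6423+1)(9708+1)/(2850+1) − 1 = 6424·9709/2851 − 1
= 62370616/2851 − 1 ≈ 21876.8 − 1 ≈ 21875.8 → 21876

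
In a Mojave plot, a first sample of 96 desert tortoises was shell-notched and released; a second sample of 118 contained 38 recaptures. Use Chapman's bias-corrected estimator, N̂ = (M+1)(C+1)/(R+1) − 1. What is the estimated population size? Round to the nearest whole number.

N̂ = (96+1)(118+1)/(38+1) − 1 = 97·119/39 − 1
= 11543/39 − 1 ≈ 296.0 − 1 ≈ 295.0 → 295

N ≈ 295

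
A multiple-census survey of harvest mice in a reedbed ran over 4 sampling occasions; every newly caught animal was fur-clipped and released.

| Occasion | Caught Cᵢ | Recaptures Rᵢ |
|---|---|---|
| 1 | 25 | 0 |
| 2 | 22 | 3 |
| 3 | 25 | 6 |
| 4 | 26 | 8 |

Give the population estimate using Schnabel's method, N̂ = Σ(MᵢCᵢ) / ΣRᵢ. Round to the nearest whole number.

Marked at large before each occasion: Mᵢ = Σⱼ<ᵢ (Cⱼ − Rⱼ) → M1=0, M2=25, M3=44, M4=63
Σ MᵢCᵢ = 0·25 + 25·22 + 44·25 + 63·26 = 0 + 550 + 1100 + 1638 = 3288
Σ Rᵢ = 0 + 3 + 6 + 8 = 17
N̂ = 3288 / 17 ≈ 193.4 → 193

N ≈ 193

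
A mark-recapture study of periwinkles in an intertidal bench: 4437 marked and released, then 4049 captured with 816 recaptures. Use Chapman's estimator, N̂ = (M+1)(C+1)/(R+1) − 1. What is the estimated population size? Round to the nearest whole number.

N ≈ 21,999

N̂ = (4437+1)(4049+1)/(816+1) − 1 = 4438·4050/817 − 1
= 17973900/817 − 1 ≈ 21999.9 − 1 ≈ 21998.9 → 21999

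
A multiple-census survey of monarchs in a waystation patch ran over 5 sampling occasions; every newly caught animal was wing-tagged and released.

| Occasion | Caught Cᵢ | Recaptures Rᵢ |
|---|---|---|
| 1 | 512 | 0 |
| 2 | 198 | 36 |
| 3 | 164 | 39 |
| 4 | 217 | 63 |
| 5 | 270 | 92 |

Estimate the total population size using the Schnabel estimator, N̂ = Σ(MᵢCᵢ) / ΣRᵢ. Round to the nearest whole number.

N ≈ 2794

Marked at large before each occasion: Mᵢ = Σⱼ<ᵢ (Cⱼ − Rⱼ) → M1=0, M2=512, M3=674, M4=799, M5=953
Σ MᵢCᵢ = 0·512 + 512·198 + 674·164 + 799·217 + 953·270 = 0 + 101376 + 110536 + 173383 + 257310 = 642605
Σ Rᵢ = 0 + 36 + 39 + 63 + 92 = 230
N̂ = 642605 / 230 ≈ 2793.9 → 2794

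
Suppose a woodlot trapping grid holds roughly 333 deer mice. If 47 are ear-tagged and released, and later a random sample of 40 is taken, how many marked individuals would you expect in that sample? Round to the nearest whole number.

The marked fraction of the population is 47/333, so in a sample of 40 expect C·(M/N) marked.
E[R] = 47 × 40 / 333 = 1880 / 333 ≈ 5.6 → 6

expected recaptures ≈ 6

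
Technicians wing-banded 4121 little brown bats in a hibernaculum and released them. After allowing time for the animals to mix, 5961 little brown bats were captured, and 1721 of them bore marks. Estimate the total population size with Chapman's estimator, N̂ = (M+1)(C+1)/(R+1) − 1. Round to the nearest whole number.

N ≈ 14,270

N̂ = (4121+1)(5961+1)/(1721+1) − 1 = 4122·5962/1722 − 1
= 24575364/1722 − 1 ≈ 14271.4 − 1 ≈ 14270.4 → 14270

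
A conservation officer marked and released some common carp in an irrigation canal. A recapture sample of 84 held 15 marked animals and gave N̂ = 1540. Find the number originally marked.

M = 275

From N = M·C/R: M = N·R / C = 1540·15 / 84 = 23100 / 84 = 275.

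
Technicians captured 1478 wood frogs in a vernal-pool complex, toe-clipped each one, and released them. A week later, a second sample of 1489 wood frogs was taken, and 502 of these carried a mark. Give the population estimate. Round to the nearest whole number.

N ≈ 4384

Lincoln-Petersen assumes M/N = R/C, so N = M·C / R.
N = (1478 × 1489) / 502 = 2200742 / 502 ≈ 4383.9 → 4384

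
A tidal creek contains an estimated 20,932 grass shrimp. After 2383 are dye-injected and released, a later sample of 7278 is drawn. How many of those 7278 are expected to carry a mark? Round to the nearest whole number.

expected recaptures ≈ 829

Expected recaptures E[R] = M·C / N.
E[R] = 2383 × 7278 / 20932 = 17343474 / 20932 ≈ 828.6 → 829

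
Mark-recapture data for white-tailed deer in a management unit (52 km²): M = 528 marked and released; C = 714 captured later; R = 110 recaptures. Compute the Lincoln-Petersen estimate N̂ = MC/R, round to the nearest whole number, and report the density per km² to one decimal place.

density ≈ 65.9 white-tailed deer per km²

N̂ = 528·714/110 = 376992/110 ≈ 3427.2 → 3427
Density = N̂ / area = 3427 / 52 ≈ 65.90 → 65.9 per km²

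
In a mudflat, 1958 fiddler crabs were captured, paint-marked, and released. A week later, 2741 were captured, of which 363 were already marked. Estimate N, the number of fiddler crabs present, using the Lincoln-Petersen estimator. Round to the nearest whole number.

Lincoln-Petersen assumes M/N = R/C, so N = M·C / R.
N = (1958 × 2741) / 363 = 5366878 / 363 ≈ 14784.8 → 14785

N ≈ 14,785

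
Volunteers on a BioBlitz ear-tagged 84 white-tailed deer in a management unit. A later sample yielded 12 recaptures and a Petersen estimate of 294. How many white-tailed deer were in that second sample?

C = 42

From N = M·C/R: C = N·R / M = 294·12 / 84 = 3528 / 84 = 42.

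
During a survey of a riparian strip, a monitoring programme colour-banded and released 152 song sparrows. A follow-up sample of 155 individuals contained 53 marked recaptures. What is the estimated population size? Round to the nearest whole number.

The marked fraction in the recapture sample should equal the marked fraction in the population: 53/155 = 152/N.
N = (152 × 155) / 53 = 23560 / 53 ≈ 444.5 → 445

N ≈ 445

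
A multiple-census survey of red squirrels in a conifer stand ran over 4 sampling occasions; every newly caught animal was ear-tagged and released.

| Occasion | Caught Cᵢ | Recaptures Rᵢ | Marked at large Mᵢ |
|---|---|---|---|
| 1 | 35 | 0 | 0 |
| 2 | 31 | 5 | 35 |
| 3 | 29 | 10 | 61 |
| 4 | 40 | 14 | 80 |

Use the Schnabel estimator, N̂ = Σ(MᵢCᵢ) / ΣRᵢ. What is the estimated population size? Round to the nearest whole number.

N ≈ 209

Σ MᵢCᵢ = 0·35 + 35·31 + 61·29 + 80·40 = 0 + 1085 + 1769 + 3200 = 6054
Σ Rᵢ = 0 + 5 + 10 + 14 = 29
N̂ = 6054 / 29 ≈ 208.8 → 209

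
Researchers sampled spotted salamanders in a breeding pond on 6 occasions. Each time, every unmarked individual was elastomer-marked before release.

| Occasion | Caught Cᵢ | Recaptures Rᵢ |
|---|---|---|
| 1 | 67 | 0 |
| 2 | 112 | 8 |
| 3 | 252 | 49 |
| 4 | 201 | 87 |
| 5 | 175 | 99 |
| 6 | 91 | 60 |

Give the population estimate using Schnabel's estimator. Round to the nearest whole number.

N ≈ 866

Marked at large before each occasion: Mᵢ = Σⱼ<ᵢ (Cⱼ − Rⱼ) → M1=0, M2=67, M3=171, M4=374, M5=488, M6=564
Σ MᵢCᵢ = 0·67 + 67·112 + 171·252 + 374·201 + 488·175 + 564·91 = 0 + 7504 + 43092 + 75174 + 85400 + 51324 = 262494
Σ Rᵢ = 0 + 8 + 49 + 87 + 99 + 60 = 303
N̂ = 262494 / 303 ≈ 866.3 → 866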